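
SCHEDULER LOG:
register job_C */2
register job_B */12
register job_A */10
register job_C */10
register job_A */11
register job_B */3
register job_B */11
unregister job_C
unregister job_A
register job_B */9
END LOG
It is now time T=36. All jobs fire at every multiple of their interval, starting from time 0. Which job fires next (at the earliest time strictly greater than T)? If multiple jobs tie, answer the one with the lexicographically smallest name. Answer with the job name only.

Answer: job_B

Derivation:
Op 1: register job_C */2 -> active={job_C:*/2}
Op 2: register job_B */12 -> active={job_B:*/12, job_C:*/2}
Op 3: register job_A */10 -> active={job_A:*/10, job_B:*/12, job_C:*/2}
Op 4: register job_C */10 -> active={job_A:*/10, job_B:*/12, job_C:*/10}
Op 5: register job_A */11 -> active={job_A:*/11, job_B:*/12, job_C:*/10}
Op 6: register job_B */3 -> active={job_A:*/11, job_B:*/3, job_C:*/10}
Op 7: register job_B */11 -> active={job_A:*/11, job_B:*/11, job_C:*/10}
Op 8: unregister job_C -> active={job_A:*/11, job_B:*/11}
Op 9: unregister job_A -> active={job_B:*/11}
Op 10: register job_B */9 -> active={job_B:*/9}
  job_B: interval 9, next fire after T=36 is 45
Earliest = 45, winner (lex tiebreak) = job_B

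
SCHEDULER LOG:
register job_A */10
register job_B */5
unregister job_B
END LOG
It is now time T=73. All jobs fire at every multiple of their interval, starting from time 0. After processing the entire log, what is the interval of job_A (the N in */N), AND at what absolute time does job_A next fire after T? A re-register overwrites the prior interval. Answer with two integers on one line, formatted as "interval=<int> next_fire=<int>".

Op 1: register job_A */10 -> active={job_A:*/10}
Op 2: register job_B */5 -> active={job_A:*/10, job_B:*/5}
Op 3: unregister job_B -> active={job_A:*/10}
Final interval of job_A = 10
Next fire of job_A after T=73: (73//10+1)*10 = 80

Answer: interval=10 next_fire=80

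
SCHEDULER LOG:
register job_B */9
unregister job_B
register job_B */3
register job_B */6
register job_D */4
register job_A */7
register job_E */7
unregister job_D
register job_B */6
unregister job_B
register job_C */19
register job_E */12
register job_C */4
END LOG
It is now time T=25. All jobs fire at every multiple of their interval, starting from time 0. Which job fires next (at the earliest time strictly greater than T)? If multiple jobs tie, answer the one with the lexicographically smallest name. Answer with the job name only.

Op 1: register job_B */9 -> active={job_B:*/9}
Op 2: unregister job_B -> active={}
Op 3: register job_B */3 -> active={job_B:*/3}
Op 4: register job_B */6 -> active={job_B:*/6}
Op 5: register job_D */4 -> active={job_B:*/6, job_D:*/4}
Op 6: register job_A */7 -> active={job_A:*/7, job_B:*/6, job_D:*/4}
Op 7: register job_E */7 -> active={job_A:*/7, job_B:*/6, job_D:*/4, job_E:*/7}
Op 8: unregister job_D -> active={job_A:*/7, job_B:*/6, job_E:*/7}
Op 9: register job_B */6 -> active={job_A:*/7, job_B:*/6, job_E:*/7}
Op 10: unregister job_B -> active={job_A:*/7, job_E:*/7}
Op 11: register job_C */19 -> active={job_A:*/7, job_C:*/19, job_E:*/7}
Op 12: register job_E */12 -> active={job_A:*/7, job_C:*/19, job_E:*/12}
Op 13: register job_C */4 -> active={job_A:*/7, job_C:*/4, job_E:*/12}
  job_A: interval 7, next fire after T=25 is 28
  job_C: interval 4, next fire after T=25 is 28
  job_E: interval 12, next fire after T=25 is 36
Earliest = 28, winner (lex tiebreak) = job_A

Answer: job_A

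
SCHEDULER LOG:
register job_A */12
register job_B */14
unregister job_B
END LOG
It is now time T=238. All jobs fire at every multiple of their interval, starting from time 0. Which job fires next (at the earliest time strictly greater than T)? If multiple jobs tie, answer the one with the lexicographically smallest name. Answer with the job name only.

Answer: job_A

Derivation:
Op 1: register job_A */12 -> active={job_A:*/12}
Op 2: register job_B */14 -> active={job_A:*/12, job_B:*/14}
Op 3: unregister job_B -> active={job_A:*/12}
  job_A: interval 12, next fire after T=238 is 240
Earliest = 240, winner (lex tiebreak) = job_A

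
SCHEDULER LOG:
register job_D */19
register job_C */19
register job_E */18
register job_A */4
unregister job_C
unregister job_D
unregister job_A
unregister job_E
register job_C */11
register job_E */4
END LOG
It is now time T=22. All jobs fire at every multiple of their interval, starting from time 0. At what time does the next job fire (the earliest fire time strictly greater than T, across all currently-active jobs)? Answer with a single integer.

Op 1: register job_D */19 -> active={job_D:*/19}
Op 2: register job_C */19 -> active={job_C:*/19, job_D:*/19}
Op 3: register job_E */18 -> active={job_C:*/19, job_D:*/19, job_E:*/18}
Op 4: register job_A */4 -> active={job_A:*/4, job_C:*/19, job_D:*/19, job_E:*/18}
Op 5: unregister job_C -> active={job_A:*/4, job_D:*/19, job_E:*/18}
Op 6: unregister job_D -> active={job_A:*/4, job_E:*/18}
Op 7: unregister job_A -> active={job_E:*/18}
Op 8: unregister job_E -> active={}
Op 9: register job_C */11 -> active={job_C:*/11}
Op 10: register job_E */4 -> active={job_C:*/11, job_E:*/4}
  job_C: interval 11, next fire after T=22 is 33
  job_E: interval 4, next fire after T=22 is 24
Earliest fire time = 24 (job job_E)

Answer: 24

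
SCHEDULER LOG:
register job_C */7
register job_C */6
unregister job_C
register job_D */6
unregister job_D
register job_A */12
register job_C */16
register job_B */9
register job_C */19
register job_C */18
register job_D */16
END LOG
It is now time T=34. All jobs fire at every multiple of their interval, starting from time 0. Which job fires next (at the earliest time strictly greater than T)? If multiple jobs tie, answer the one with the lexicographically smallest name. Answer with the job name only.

Op 1: register job_C */7 -> active={job_C:*/7}
Op 2: register job_C */6 -> active={job_C:*/6}
Op 3: unregister job_C -> active={}
Op 4: register job_D */6 -> active={job_D:*/6}
Op 5: unregister job_D -> active={}
Op 6: register job_A */12 -> active={job_A:*/12}
Op 7: register job_C */16 -> active={job_A:*/12, job_C:*/16}
Op 8: register job_B */9 -> active={job_A:*/12, job_B:*/9, job_C:*/16}
Op 9: register job_C */19 -> active={job_A:*/12, job_B:*/9, job_C:*/19}
Op 10: register job_C */18 -> active={job_A:*/12, job_B:*/9, job_C:*/18}
Op 11: register job_D */16 -> active={job_A:*/12, job_B:*/9, job_C:*/18, job_D:*/16}
  job_A: interval 12, next fire after T=34 is 36
  job_B: interval 9, next fire after T=34 is 36
  job_C: interval 18, next fire after T=34 is 36
  job_D: interval 16, next fire after T=34 is 48
Earliest = 36, winner (lex tiebreak) = job_A

Answer: job_A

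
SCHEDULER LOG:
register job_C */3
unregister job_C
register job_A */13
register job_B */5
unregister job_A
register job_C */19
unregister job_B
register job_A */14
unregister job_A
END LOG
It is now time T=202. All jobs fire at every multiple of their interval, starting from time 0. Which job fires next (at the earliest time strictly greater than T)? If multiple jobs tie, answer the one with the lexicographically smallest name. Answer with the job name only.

Answer: job_C

Derivation:
Op 1: register job_C */3 -> active={job_C:*/3}
Op 2: unregister job_C -> active={}
Op 3: register job_A */13 -> active={job_A:*/13}
Op 4: register job_B */5 -> active={job_A:*/13, job_B:*/5}
Op 5: unregister job_A -> active={job_B:*/5}
Op 6: register job_C */19 -> active={job_B:*/5, job_C:*/19}
Op 7: unregister job_B -> active={job_C:*/19}
Op 8: register job_A */14 -> active={job_A:*/14, job_C:*/19}
Op 9: unregister job_A -> active={job_C:*/19}
  job_C: interval 19, next fire after T=202 is 209
Earliest = 209, winner (lex tiebreak) = job_C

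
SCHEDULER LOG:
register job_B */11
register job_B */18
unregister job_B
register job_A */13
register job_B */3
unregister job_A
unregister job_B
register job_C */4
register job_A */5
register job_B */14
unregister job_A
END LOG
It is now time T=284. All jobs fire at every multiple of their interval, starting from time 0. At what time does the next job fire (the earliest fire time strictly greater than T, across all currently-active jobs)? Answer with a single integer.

Op 1: register job_B */11 -> active={job_B:*/11}
Op 2: register job_B */18 -> active={job_B:*/18}
Op 3: unregister job_B -> active={}
Op 4: register job_A */13 -> active={job_A:*/13}
Op 5: register job_B */3 -> active={job_A:*/13, job_B:*/3}
Op 6: unregister job_A -> active={job_B:*/3}
Op 7: unregister job_B -> active={}
Op 8: register job_C */4 -> active={job_C:*/4}
Op 9: register job_A */5 -> active={job_A:*/5, job_C:*/4}
Op 10: register job_B */14 -> active={job_A:*/5, job_B:*/14, job_C:*/4}
Op 11: unregister job_A -> active={job_B:*/14, job_C:*/4}
  job_B: interval 14, next fire after T=284 is 294
  job_C: interval 4, next fire after T=284 is 288
Earliest fire time = 288 (job job_C)

Answer: 288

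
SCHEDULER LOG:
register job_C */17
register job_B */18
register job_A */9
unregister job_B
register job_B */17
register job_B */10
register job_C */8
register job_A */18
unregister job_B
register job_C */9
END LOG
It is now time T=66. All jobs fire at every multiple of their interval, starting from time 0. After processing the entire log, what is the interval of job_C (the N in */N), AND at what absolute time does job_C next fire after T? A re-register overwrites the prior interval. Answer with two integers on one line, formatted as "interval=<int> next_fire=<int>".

Op 1: register job_C */17 -> active={job_C:*/17}
Op 2: register job_B */18 -> active={job_B:*/18, job_C:*/17}
Op 3: register job_A */9 -> active={job_A:*/9, job_B:*/18, job_C:*/17}
Op 4: unregister job_B -> active={job_A:*/9, job_C:*/17}
Op 5: register job_B */17 -> active={job_A:*/9, job_B:*/17, job_C:*/17}
Op 6: register job_B */10 -> active={job_A:*/9, job_B:*/10, job_C:*/17}
Op 7: register job_C */8 -> active={job_A:*/9, job_B:*/10, job_C:*/8}
Op 8: register job_A */18 -> active={job_A:*/18, job_B:*/10, job_C:*/8}
Op 9: unregister job_B -> active={job_A:*/18, job_C:*/8}
Op 10: register job_C */9 -> active={job_A:*/18, job_C:*/9}
Final interval of job_C = 9
Next fire of job_C after T=66: (66//9+1)*9 = 72

Answer: interval=9 next_fire=72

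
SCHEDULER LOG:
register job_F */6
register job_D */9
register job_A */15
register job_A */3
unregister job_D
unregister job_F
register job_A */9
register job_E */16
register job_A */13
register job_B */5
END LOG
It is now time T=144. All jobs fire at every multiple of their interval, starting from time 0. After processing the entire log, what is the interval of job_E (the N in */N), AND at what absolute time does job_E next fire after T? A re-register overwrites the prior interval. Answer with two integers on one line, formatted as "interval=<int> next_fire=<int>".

Answer: interval=16 next_fire=160

Derivation:
Op 1: register job_F */6 -> active={job_F:*/6}
Op 2: register job_D */9 -> active={job_D:*/9, job_F:*/6}
Op 3: register job_A */15 -> active={job_A:*/15, job_D:*/9, job_F:*/6}
Op 4: register job_A */3 -> active={job_A:*/3, job_D:*/9, job_F:*/6}
Op 5: unregister job_D -> active={job_A:*/3, job_F:*/6}
Op 6: unregister job_F -> active={job_A:*/3}
Op 7: register job_A */9 -> active={job_A:*/9}
Op 8: register job_E */16 -> active={job_A:*/9, job_E:*/16}
Op 9: register job_A */13 -> active={job_A:*/13, job_E:*/16}
Op 10: register job_B */5 -> active={job_A:*/13, job_B:*/5, job_E:*/16}
Final interval of job_E = 16
Next fire of job_E after T=144: (144//16+1)*16 = 160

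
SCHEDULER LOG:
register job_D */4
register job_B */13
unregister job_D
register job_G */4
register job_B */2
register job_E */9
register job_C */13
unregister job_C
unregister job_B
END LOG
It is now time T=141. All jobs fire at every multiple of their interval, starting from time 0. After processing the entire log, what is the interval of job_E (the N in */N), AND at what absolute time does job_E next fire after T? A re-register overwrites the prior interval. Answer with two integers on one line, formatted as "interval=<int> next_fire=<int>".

Op 1: register job_D */4 -> active={job_D:*/4}
Op 2: register job_B */13 -> active={job_B:*/13, job_D:*/4}
Op 3: unregister job_D -> active={job_B:*/13}
Op 4: register job_G */4 -> active={job_B:*/13, job_G:*/4}
Op 5: register job_B */2 -> active={job_B:*/2, job_G:*/4}
Op 6: register job_E */9 -> active={job_B:*/2, job_E:*/9, job_G:*/4}
Op 7: register job_C */13 -> active={job_B:*/2, job_C:*/13, job_E:*/9, job_G:*/4}
Op 8: unregister job_C -> active={job_B:*/2, job_E:*/9, job_G:*/4}
Op 9: unregister job_B -> active={job_E:*/9, job_G:*/4}
Final interval of job_E = 9
Next fire of job_E after T=141: (141//9+1)*9 = 144

Answer: interval=9 next_fire=144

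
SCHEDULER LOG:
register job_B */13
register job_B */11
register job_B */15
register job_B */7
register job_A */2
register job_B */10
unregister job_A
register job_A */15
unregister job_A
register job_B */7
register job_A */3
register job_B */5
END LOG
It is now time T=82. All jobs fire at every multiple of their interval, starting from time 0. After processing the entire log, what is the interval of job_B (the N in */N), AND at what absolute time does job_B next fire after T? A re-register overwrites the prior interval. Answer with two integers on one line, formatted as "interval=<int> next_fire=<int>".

Op 1: register job_B */13 -> active={job_B:*/13}
Op 2: register job_B */11 -> active={job_B:*/11}
Op 3: register job_B */15 -> active={job_B:*/15}
Op 4: register job_B */7 -> active={job_B:*/7}
Op 5: register job_A */2 -> active={job_A:*/2, job_B:*/7}
Op 6: register job_B */10 -> active={job_A:*/2, job_B:*/10}
Op 7: unregister job_A -> active={job_B:*/10}
Op 8: register job_A */15 -> active={job_A:*/15, job_B:*/10}
Op 9: unregister job_A -> active={job_B:*/10}
Op 10: register job_B */7 -> active={job_B:*/7}
Op 11: register job_A */3 -> active={job_A:*/3, job_B:*/7}
Op 12: register job_B */5 -> active={job_A:*/3, job_B:*/5}
Final interval of job_B = 5
Next fire of job_B after T=82: (82//5+1)*5 = 85

Answer: interval=5 next_fire=85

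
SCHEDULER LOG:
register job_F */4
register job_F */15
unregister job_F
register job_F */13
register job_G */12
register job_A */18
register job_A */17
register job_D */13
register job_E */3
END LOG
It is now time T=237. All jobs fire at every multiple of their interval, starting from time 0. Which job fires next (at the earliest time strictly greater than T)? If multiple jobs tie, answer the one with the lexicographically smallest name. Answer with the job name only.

Answer: job_A

Derivation:
Op 1: register job_F */4 -> active={job_F:*/4}
Op 2: register job_F */15 -> active={job_F:*/15}
Op 3: unregister job_F -> active={}
Op 4: register job_F */13 -> active={job_F:*/13}
Op 5: register job_G */12 -> active={job_F:*/13, job_G:*/12}
Op 6: register job_A */18 -> active={job_A:*/18, job_F:*/13, job_G:*/12}
Op 7: register job_A */17 -> active={job_A:*/17, job_F:*/13, job_G:*/12}
Op 8: register job_D */13 -> active={job_A:*/17, job_D:*/13, job_F:*/13, job_G:*/12}
Op 9: register job_E */3 -> active={job_A:*/17, job_D:*/13, job_E:*/3, job_F:*/13, job_G:*/12}
  job_A: interval 17, next fire after T=237 is 238
  job_D: interval 13, next fire after T=237 is 247
  job_E: interval 3, next fire after T=237 is 240
  job_F: interval 13, next fire after T=237 is 247
  job_G: interval 12, next fire after T=237 is 240
Earliest = 238, winner (lex tiebreak) = job_A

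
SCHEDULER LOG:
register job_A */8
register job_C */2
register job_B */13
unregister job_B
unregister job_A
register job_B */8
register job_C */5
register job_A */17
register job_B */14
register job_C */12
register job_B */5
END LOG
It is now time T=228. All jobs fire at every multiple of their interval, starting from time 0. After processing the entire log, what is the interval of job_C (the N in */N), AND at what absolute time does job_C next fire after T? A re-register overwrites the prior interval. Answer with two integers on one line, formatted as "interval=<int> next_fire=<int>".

Answer: interval=12 next_fire=240

Derivation:
Op 1: register job_A */8 -> active={job_A:*/8}
Op 2: register job_C */2 -> active={job_A:*/8, job_C:*/2}
Op 3: register job_B */13 -> active={job_A:*/8, job_B:*/13, job_C:*/2}
Op 4: unregister job_B -> active={job_A:*/8, job_C:*/2}
Op 5: unregister job_A -> active={job_C:*/2}
Op 6: register job_B */8 -> active={job_B:*/8, job_C:*/2}
Op 7: register job_C */5 -> active={job_B:*/8, job_C:*/5}
Op 8: register job_A */17 -> active={job_A:*/17, job_B:*/8, job_C:*/5}
Op 9: register job_B */14 -> active={job_A:*/17, job_B:*/14, job_C:*/5}
Op 10: register job_C */12 -> active={job_A:*/17, job_B:*/14, job_C:*/12}
Op 11: register job_B */5 -> active={job_A:*/17, job_B:*/5, job_C:*/12}
Final interval of job_C = 12
Next fire of job_C after T=228: (228//12+1)*12 = 240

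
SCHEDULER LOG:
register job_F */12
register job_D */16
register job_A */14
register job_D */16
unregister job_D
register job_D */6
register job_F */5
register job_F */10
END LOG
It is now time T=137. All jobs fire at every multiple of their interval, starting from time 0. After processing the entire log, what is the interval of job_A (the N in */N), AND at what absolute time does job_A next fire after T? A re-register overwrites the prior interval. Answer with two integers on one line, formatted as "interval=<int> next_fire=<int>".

Op 1: register job_F */12 -> active={job_F:*/12}
Op 2: register job_D */16 -> active={job_D:*/16, job_F:*/12}
Op 3: register job_A */14 -> active={job_A:*/14, job_D:*/16, job_F:*/12}
Op 4: register job_D */16 -> active={job_A:*/14, job_D:*/16, job_F:*/12}
Op 5: unregister job_D -> active={job_A:*/14, job_F:*/12}
Op 6: register job_D */6 -> active={job_A:*/14, job_D:*/6, job_F:*/12}
Op 7: register job_F */5 -> active={job_A:*/14, job_D:*/6, job_F:*/5}
Op 8: register job_F */10 -> active={job_A:*/14, job_D:*/6, job_F:*/10}
Final interval of job_A = 14
Next fire of job_A after T=137: (137//14+1)*14 = 140

Answer: interval=14 next_fire=140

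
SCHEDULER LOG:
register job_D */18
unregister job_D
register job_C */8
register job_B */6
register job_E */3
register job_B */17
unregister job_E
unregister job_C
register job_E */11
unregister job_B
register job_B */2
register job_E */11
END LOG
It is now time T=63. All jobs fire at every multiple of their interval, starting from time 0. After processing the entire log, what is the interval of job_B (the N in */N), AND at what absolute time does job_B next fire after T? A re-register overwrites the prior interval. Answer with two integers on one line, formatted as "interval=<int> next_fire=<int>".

Op 1: register job_D */18 -> active={job_D:*/18}
Op 2: unregister job_D -> active={}
Op 3: register job_C */8 -> active={job_C:*/8}
Op 4: register job_B */6 -> active={job_B:*/6, job_C:*/8}
Op 5: register job_E */3 -> active={job_B:*/6, job_C:*/8, job_E:*/3}
Op 6: register job_B */17 -> active={job_B:*/17, job_C:*/8, job_E:*/3}
Op 7: unregister job_E -> active={job_B:*/17, job_C:*/8}
Op 8: unregister job_C -> active={job_B:*/17}
Op 9: register job_E */11 -> active={job_B:*/17, job_E:*/11}
Op 10: unregister job_B -> active={job_E:*/11}
Op 11: register job_B */2 -> active={job_B:*/2, job_E:*/11}
Op 12: register job_E */11 -> active={job_B:*/2, job_E:*/11}
Final interval of job_B = 2
Next fire of job_B after T=63: (63//2+1)*2 = 64

Answer: interval=2 next_fire=64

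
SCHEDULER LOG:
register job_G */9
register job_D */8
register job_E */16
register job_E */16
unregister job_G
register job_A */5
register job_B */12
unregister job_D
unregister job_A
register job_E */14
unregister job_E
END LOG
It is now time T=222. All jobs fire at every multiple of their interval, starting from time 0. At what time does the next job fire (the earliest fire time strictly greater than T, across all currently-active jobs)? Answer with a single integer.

Answer: 228

Derivation:
Op 1: register job_G */9 -> active={job_G:*/9}
Op 2: register job_D */8 -> active={job_D:*/8, job_G:*/9}
Op 3: register job_E */16 -> active={job_D:*/8, job_E:*/16, job_G:*/9}
Op 4: register job_E */16 -> active={job_D:*/8, job_E:*/16, job_G:*/9}
Op 5: unregister job_G -> active={job_D:*/8, job_E:*/16}
Op 6: register job_A */5 -> active={job_A:*/5, job_D:*/8, job_E:*/16}
Op 7: register job_B */12 -> active={job_A:*/5, job_B:*/12, job_D:*/8, job_E:*/16}
Op 8: unregister job_D -> active={job_A:*/5, job_B:*/12, job_E:*/16}
Op 9: unregister job_A -> active={job_B:*/12, job_E:*/16}
Op 10: register job_E */14 -> active={job_B:*/12, job_E:*/14}
Op 11: unregister job_E -> active={job_B:*/12}
  job_B: interval 12, next fire after T=222 is 228
Earliest fire time = 228 (job job_B)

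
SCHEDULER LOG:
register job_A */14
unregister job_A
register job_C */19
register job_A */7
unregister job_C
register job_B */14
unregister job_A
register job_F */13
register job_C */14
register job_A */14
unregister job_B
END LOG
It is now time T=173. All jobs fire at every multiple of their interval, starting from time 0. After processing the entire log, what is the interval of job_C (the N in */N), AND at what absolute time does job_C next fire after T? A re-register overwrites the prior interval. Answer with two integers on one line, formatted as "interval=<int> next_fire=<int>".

Op 1: register job_A */14 -> active={job_A:*/14}
Op 2: unregister job_A -> active={}
Op 3: register job_C */19 -> active={job_C:*/19}
Op 4: register job_A */7 -> active={job_A:*/7, job_C:*/19}
Op 5: unregister job_C -> active={job_A:*/7}
Op 6: register job_B */14 -> active={job_A:*/7, job_B:*/14}
Op 7: unregister job_A -> active={job_B:*/14}
Op 8: register job_F */13 -> active={job_B:*/14, job_F:*/13}
Op 9: register job_C */14 -> active={job_B:*/14, job_C:*/14, job_F:*/13}
Op 10: register job_A */14 -> active={job_A:*/14, job_B:*/14, job_C:*/14, job_F:*/13}
Op 11: unregister job_B -> active={job_A:*/14, job_C:*/14, job_F:*/13}
Final interval of job_C = 14
Next fire of job_C after T=173: (173//14+1)*14 = 182

Answer: interval=14 next_fire=182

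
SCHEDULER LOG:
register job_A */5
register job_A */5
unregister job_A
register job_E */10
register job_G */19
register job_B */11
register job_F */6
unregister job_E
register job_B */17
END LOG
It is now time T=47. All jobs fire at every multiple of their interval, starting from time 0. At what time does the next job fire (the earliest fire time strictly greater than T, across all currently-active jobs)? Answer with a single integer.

Op 1: register job_A */5 -> active={job_A:*/5}
Op 2: register job_A */5 -> active={job_A:*/5}
Op 3: unregister job_A -> active={}
Op 4: register job_E */10 -> active={job_E:*/10}
Op 5: register job_G */19 -> active={job_E:*/10, job_G:*/19}
Op 6: register job_B */11 -> active={job_B:*/11, job_E:*/10, job_G:*/19}
Op 7: register job_F */6 -> active={job_B:*/11, job_E:*/10, job_F:*/6, job_G:*/19}
Op 8: unregister job_E -> active={job_B:*/11, job_F:*/6, job_G:*/19}
Op 9: register job_B */17 -> active={job_B:*/17, job_F:*/6, job_G:*/19}
  job_B: interval 17, next fire after T=47 is 51
  job_F: interval 6, next fire after T=47 is 48
  job_G: interval 19, next fire after T=47 is 57
Earliest fire time = 48 (job job_F)

Answer: 48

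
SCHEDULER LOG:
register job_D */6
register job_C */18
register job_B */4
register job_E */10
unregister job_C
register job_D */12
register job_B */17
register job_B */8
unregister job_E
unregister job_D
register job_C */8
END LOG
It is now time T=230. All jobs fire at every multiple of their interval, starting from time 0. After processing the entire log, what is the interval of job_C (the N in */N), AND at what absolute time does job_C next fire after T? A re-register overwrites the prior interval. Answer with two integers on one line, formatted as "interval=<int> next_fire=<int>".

Answer: interval=8 next_fire=232

Derivation:
Op 1: register job_D */6 -> active={job_D:*/6}
Op 2: register job_C */18 -> active={job_C:*/18, job_D:*/6}
Op 3: register job_B */4 -> active={job_B:*/4, job_C:*/18, job_D:*/6}
Op 4: register job_E */10 -> active={job_B:*/4, job_C:*/18, job_D:*/6, job_E:*/10}
Op 5: unregister job_C -> active={job_B:*/4, job_D:*/6, job_E:*/10}
Op 6: register job_D */12 -> active={job_B:*/4, job_D:*/12, job_E:*/10}
Op 7: register job_B */17 -> active={job_B:*/17, job_D:*/12, job_E:*/10}
Op 8: register job_B */8 -> active={job_B:*/8, job_D:*/12, job_E:*/10}
Op 9: unregister job_E -> active={job_B:*/8, job_D:*/12}
Op 10: unregister job_D -> active={job_B:*/8}
Op 11: register job_C */8 -> active={job_B:*/8, job_C:*/8}
Final interval of job_C = 8
Next fire of job_C after T=230: (230//8+1)*8 = 232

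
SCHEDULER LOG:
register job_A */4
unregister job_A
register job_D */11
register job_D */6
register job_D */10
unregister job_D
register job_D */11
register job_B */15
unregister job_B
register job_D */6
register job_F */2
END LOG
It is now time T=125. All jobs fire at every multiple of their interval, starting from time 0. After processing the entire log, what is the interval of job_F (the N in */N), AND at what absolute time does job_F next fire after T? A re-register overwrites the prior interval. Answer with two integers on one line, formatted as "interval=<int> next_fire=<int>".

Answer: interval=2 next_fire=126

Derivation:
Op 1: register job_A */4 -> active={job_A:*/4}
Op 2: unregister job_A -> active={}
Op 3: register job_D */11 -> active={job_D:*/11}
Op 4: register job_D */6 -> active={job_D:*/6}
Op 5: register job_D */10 -> active={job_D:*/10}
Op 6: unregister job_D -> active={}
Op 7: register job_D */11 -> active={job_D:*/11}
Op 8: register job_B */15 -> active={job_B:*/15, job_D:*/11}
Op 9: unregister job_B -> active={job_D:*/11}
Op 10: register job_D */6 -> active={job_D:*/6}
Op 11: register job_F */2 -> active={job_D:*/6, job_F:*/2}
Final interval of job_F = 2
Next fire of job_F after T=125: (125//2+1)*2 = 126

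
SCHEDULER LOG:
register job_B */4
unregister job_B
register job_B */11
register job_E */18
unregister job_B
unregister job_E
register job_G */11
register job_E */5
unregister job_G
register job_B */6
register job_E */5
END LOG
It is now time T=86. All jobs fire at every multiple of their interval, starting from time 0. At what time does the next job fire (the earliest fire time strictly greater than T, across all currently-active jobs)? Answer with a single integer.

Answer: 90

Derivation:
Op 1: register job_B */4 -> active={job_B:*/4}
Op 2: unregister job_B -> active={}
Op 3: register job_B */11 -> active={job_B:*/11}
Op 4: register job_E */18 -> active={job_B:*/11, job_E:*/18}
Op 5: unregister job_B -> active={job_E:*/18}
Op 6: unregister job_E -> active={}
Op 7: register job_G */11 -> active={job_G:*/11}
Op 8: register job_E */5 -> active={job_E:*/5, job_G:*/11}
Op 9: unregister job_G -> active={job_E:*/5}
Op 10: register job_B */6 -> active={job_B:*/6, job_E:*/5}
Op 11: register job_E */5 -> active={job_B:*/6, job_E:*/5}
  job_B: interval 6, next fire after T=86 is 90
  job_E: interval 5, next fire after T=86 is 90
Earliest fire time = 90 (job job_B)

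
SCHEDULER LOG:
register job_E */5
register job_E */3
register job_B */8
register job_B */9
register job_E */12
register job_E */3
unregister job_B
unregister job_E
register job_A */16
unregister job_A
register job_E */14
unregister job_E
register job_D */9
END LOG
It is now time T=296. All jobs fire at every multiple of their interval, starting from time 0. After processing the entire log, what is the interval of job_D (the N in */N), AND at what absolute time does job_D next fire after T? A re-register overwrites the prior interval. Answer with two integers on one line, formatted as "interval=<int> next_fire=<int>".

Answer: interval=9 next_fire=297

Derivation:
Op 1: register job_E */5 -> active={job_E:*/5}
Op 2: register job_E */3 -> active={job_E:*/3}
Op 3: register job_B */8 -> active={job_B:*/8, job_E:*/3}
Op 4: register job_B */9 -> active={job_B:*/9, job_E:*/3}
Op 5: register job_E */12 -> active={job_B:*/9, job_E:*/12}
Op 6: register job_E */3 -> active={job_B:*/9, job_E:*/3}
Op 7: unregister job_B -> active={job_E:*/3}
Op 8: unregister job_E -> active={}
Op 9: register job_A */16 -> active={job_A:*/16}
Op 10: unregister job_A -> active={}
Op 11: register job_E */14 -> active={job_E:*/14}
Op 12: unregister job_E -> active={}
Op 13: register job_D */9 -> active={job_D:*/9}
Final interval of job_D = 9
Next fire of job_D after T=296: (296//9+1)*9 = 297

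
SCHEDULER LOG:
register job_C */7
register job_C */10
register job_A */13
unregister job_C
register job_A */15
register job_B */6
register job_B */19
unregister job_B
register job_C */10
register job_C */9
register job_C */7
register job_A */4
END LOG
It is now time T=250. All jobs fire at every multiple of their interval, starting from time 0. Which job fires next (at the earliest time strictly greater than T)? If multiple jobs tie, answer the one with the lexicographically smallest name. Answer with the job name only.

Op 1: register job_C */7 -> active={job_C:*/7}
Op 2: register job_C */10 -> active={job_C:*/10}
Op 3: register job_A */13 -> active={job_A:*/13, job_C:*/10}
Op 4: unregister job_C -> active={job_A:*/13}
Op 5: register job_A */15 -> active={job_A:*/15}
Op 6: register job_B */6 -> active={job_A:*/15, job_B:*/6}
Op 7: register job_B */19 -> active={job_A:*/15, job_B:*/19}
Op 8: unregister job_B -> active={job_A:*/15}
Op 9: register job_C */10 -> active={job_A:*/15, job_C:*/10}
Op 10: register job_C */9 -> active={job_A:*/15, job_C:*/9}
Op 11: register job_C */7 -> active={job_A:*/15, job_C:*/7}
Op 12: register job_A */4 -> active={job_A:*/4, job_C:*/7}
  job_A: interval 4, next fire after T=250 is 252
  job_C: interval 7, next fire after T=250 is 252
Earliest = 252, winner (lex tiebreak) = job_A

Answer: job_A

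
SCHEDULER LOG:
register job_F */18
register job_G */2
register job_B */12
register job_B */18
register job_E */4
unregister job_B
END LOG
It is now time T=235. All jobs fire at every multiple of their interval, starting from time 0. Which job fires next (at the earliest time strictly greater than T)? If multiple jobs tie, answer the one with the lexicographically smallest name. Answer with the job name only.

Op 1: register job_F */18 -> active={job_F:*/18}
Op 2: register job_G */2 -> active={job_F:*/18, job_G:*/2}
Op 3: register job_B */12 -> active={job_B:*/12, job_F:*/18, job_G:*/2}
Op 4: register job_B */18 -> active={job_B:*/18, job_F:*/18, job_G:*/2}
Op 5: register job_E */4 -> active={job_B:*/18, job_E:*/4, job_F:*/18, job_G:*/2}
Op 6: unregister job_B -> active={job_E:*/4, job_F:*/18, job_G:*/2}
  job_E: interval 4, next fire after T=235 is 236
  job_F: interval 18, next fire after T=235 is 252
  job_G: interval 2, next fire after T=235 is 236
Earliest = 236, winner (lex tiebreak) = job_E

Answer: job_E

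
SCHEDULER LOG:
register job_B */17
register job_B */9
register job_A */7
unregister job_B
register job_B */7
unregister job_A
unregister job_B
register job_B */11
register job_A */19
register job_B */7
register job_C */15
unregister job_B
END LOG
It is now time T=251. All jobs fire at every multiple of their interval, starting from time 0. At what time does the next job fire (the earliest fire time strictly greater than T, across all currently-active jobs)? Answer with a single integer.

Op 1: register job_B */17 -> active={job_B:*/17}
Op 2: register job_B */9 -> active={job_B:*/9}
Op 3: register job_A */7 -> active={job_A:*/7, job_B:*/9}
Op 4: unregister job_B -> active={job_A:*/7}
Op 5: register job_B */7 -> active={job_A:*/7, job_B:*/7}
Op 6: unregister job_A -> active={job_B:*/7}
Op 7: unregister job_B -> active={}
Op 8: register job_B */11 -> active={job_B:*/11}
Op 9: register job_A */19 -> active={job_A:*/19, job_B:*/11}
Op 10: register job_B */7 -> active={job_A:*/19, job_B:*/7}
Op 11: register job_C */15 -> active={job_A:*/19, job_B:*/7, job_C:*/15}
Op 12: unregister job_B -> active={job_A:*/19, job_C:*/15}
  job_A: interval 19, next fire after T=251 is 266
  job_C: interval 15, next fire after T=251 is 255
Earliest fire time = 255 (job job_C)

Answer: 255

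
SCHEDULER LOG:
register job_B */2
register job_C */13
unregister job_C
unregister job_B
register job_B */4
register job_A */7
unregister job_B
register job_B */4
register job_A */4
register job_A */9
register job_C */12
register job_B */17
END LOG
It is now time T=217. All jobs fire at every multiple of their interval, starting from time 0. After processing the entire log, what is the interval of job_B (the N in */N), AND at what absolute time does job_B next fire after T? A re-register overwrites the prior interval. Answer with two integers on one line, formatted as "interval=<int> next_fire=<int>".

Op 1: register job_B */2 -> active={job_B:*/2}
Op 2: register job_C */13 -> active={job_B:*/2, job_C:*/13}
Op 3: unregister job_C -> active={job_B:*/2}
Op 4: unregister job_B -> active={}
Op 5: register job_B */4 -> active={job_B:*/4}
Op 6: register job_A */7 -> active={job_A:*/7, job_B:*/4}
Op 7: unregister job_B -> active={job_A:*/7}
Op 8: register job_B */4 -> active={job_A:*/7, job_B:*/4}
Op 9: register job_A */4 -> active={job_A:*/4, job_B:*/4}
Op 10: register job_A */9 -> active={job_A:*/9, job_B:*/4}
Op 11: register job_C */12 -> active={job_A:*/9, job_B:*/4, job_C:*/12}
Op 12: register job_B */17 -> active={job_A:*/9, job_B:*/17, job_C:*/12}
Final interval of job_B = 17
Next fire of job_B after T=217: (217//17+1)*17 = 221

Answer: interval=17 next_fire=221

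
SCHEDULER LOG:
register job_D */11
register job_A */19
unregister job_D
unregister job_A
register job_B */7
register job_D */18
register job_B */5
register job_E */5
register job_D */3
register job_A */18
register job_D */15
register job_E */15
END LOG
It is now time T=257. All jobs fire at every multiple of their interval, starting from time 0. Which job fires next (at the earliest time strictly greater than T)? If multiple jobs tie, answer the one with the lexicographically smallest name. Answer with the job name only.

Op 1: register job_D */11 -> active={job_D:*/11}
Op 2: register job_A */19 -> active={job_A:*/19, job_D:*/11}
Op 3: unregister job_D -> active={job_A:*/19}
Op 4: unregister job_A -> active={}
Op 5: register job_B */7 -> active={job_B:*/7}
Op 6: register job_D */18 -> active={job_B:*/7, job_D:*/18}
Op 7: register job_B */5 -> active={job_B:*/5, job_D:*/18}
Op 8: register job_E */5 -> active={job_B:*/5, job_D:*/18, job_E:*/5}
Op 9: register job_D */3 -> active={job_B:*/5, job_D:*/3, job_E:*/5}
Op 10: register job_A */18 -> active={job_A:*/18, job_B:*/5, job_D:*/3, job_E:*/5}
Op 11: register job_D */15 -> active={job_A:*/18, job_B:*/5, job_D:*/15, job_E:*/5}
Op 12: register job_E */15 -> active={job_A:*/18, job_B:*/5, job_D:*/15, job_E:*/15}
  job_A: interval 18, next fire after T=257 is 270
  job_B: interval 5, next fire after T=257 is 260
  job_D: interval 15, next fire after T=257 is 270
  job_E: interval 15, next fire after T=257 is 270
Earliest = 260, winner (lex tiebreak) = job_B

Answer: job_B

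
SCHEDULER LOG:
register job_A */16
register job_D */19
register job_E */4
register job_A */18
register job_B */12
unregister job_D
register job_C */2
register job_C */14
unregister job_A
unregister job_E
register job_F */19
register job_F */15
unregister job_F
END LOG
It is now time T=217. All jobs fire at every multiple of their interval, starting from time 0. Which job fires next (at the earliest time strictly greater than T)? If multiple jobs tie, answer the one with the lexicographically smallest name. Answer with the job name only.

Op 1: register job_A */16 -> active={job_A:*/16}
Op 2: register job_D */19 -> active={job_A:*/16, job_D:*/19}
Op 3: register job_E */4 -> active={job_A:*/16, job_D:*/19, job_E:*/4}
Op 4: register job_A */18 -> active={job_A:*/18, job_D:*/19, job_E:*/4}
Op 5: register job_B */12 -> active={job_A:*/18, job_B:*/12, job_D:*/19, job_E:*/4}
Op 6: unregister job_D -> active={job_A:*/18, job_B:*/12, job_E:*/4}
Op 7: register job_C */2 -> active={job_A:*/18, job_B:*/12, job_C:*/2, job_E:*/4}
Op 8: register job_C */14 -> active={job_A:*/18, job_B:*/12, job_C:*/14, job_E:*/4}
Op 9: unregister job_A -> active={job_B:*/12, job_C:*/14, job_E:*/4}
Op 10: unregister job_E -> active={job_B:*/12, job_C:*/14}
Op 11: register job_F */19 -> active={job_B:*/12, job_C:*/14, job_F:*/19}
Op 12: register job_F */15 -> active={job_B:*/12, job_C:*/14, job_F:*/15}
Op 13: unregister job_F -> active={job_B:*/12, job_C:*/14}
  job_B: interval 12, next fire after T=217 is 228
  job_C: interval 14, next fire after T=217 is 224
Earliest = 224, winner (lex tiebreak) = job_C

Answer: job_C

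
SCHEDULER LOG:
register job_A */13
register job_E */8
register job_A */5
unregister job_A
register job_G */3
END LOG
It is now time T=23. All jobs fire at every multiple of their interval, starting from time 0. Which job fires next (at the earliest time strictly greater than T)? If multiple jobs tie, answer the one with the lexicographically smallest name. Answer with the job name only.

Op 1: register job_A */13 -> active={job_A:*/13}
Op 2: register job_E */8 -> active={job_A:*/13, job_E:*/8}
Op 3: register job_A */5 -> active={job_A:*/5, job_E:*/8}
Op 4: unregister job_A -> active={job_E:*/8}
Op 5: register job_G */3 -> active={job_E:*/8, job_G:*/3}
  job_E: interval 8, next fire after T=23 is 24
  job_G: interval 3, next fire after T=23 is 24
Earliest = 24, winner (lex tiebreak) = job_E

Answer: job_E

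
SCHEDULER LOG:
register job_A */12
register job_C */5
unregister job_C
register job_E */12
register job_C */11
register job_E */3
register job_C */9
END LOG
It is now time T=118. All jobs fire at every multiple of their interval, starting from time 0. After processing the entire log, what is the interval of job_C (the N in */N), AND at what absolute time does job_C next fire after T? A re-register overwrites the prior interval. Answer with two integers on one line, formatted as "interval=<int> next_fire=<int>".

Answer: interval=9 next_fire=126

Derivation:
Op 1: register job_A */12 -> active={job_A:*/12}
Op 2: register job_C */5 -> active={job_A:*/12, job_C:*/5}
Op 3: unregister job_C -> active={job_A:*/12}
Op 4: register job_E */12 -> active={job_A:*/12, job_E:*/12}
Op 5: register job_C */11 -> active={job_A:*/12, job_C:*/11, job_E:*/12}
Op 6: register job_E */3 -> active={job_A:*/12, job_C:*/11, job_E:*/3}
Op 7: register job_C */9 -> active={job_A:*/12, job_C:*/9, job_E:*/3}
Final interval of job_C = 9
Next fire of job_C after T=118: (118//9+1)*9 = 126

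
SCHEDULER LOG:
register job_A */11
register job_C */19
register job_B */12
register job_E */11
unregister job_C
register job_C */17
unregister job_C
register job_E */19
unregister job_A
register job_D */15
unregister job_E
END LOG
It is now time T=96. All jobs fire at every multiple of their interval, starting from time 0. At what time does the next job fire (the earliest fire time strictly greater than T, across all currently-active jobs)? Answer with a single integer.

Answer: 105

Derivation:
Op 1: register job_A */11 -> active={job_A:*/11}
Op 2: register job_C */19 -> active={job_A:*/11, job_C:*/19}
Op 3: register job_B */12 -> active={job_A:*/11, job_B:*/12, job_C:*/19}
Op 4: register job_E */11 -> active={job_A:*/11, job_B:*/12, job_C:*/19, job_E:*/11}
Op 5: unregister job_C -> active={job_A:*/11, job_B:*/12, job_E:*/11}
Op 6: register job_C */17 -> active={job_A:*/11, job_B:*/12, job_C:*/17, job_E:*/11}
Op 7: unregister job_C -> active={job_A:*/11, job_B:*/12, job_E:*/11}
Op 8: register job_E */19 -> active={job_A:*/11, job_B:*/12, job_E:*/19}
Op 9: unregister job_A -> active={job_B:*/12, job_E:*/19}
Op 10: register job_D */15 -> active={job_B:*/12, job_D:*/15, job_E:*/19}
Op 11: unregister job_E -> active={job_B:*/12, job_D:*/15}
  job_B: interval 12, next fire after T=96 is 108
  job_D: interval 15, next fire after T=96 is 105
Earliest fire time = 105 (job job_D)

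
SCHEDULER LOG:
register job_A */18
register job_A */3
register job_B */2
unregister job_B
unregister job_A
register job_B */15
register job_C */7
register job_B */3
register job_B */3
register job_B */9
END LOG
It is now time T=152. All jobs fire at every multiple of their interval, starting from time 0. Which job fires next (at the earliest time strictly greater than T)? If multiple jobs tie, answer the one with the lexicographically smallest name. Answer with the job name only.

Op 1: register job_A */18 -> active={job_A:*/18}
Op 2: register job_A */3 -> active={job_A:*/3}
Op 3: register job_B */2 -> active={job_A:*/3, job_B:*/2}
Op 4: unregister job_B -> active={job_A:*/3}
Op 5: unregister job_A -> active={}
Op 6: register job_B */15 -> active={job_B:*/15}
Op 7: register job_C */7 -> active={job_B:*/15, job_C:*/7}
Op 8: register job_B */3 -> active={job_B:*/3, job_C:*/7}
Op 9: register job_B */3 -> active={job_B:*/3, job_C:*/7}
Op 10: register job_B */9 -> active={job_B:*/9, job_C:*/7}
  job_B: interval 9, next fire after T=152 is 153
  job_C: interval 7, next fire after T=152 is 154
Earliest = 153, winner (lex tiebreak) = job_B

Answer: job_B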